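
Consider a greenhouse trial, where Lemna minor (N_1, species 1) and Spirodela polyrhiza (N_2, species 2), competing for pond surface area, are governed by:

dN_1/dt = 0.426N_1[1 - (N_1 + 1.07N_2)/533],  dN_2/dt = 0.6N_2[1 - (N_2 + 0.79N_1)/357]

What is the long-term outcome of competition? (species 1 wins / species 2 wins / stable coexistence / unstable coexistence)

species 1 excludes species 2

Compare the nullcline intercepts: K1/α12 = 533/1.07 = 498 > K2 = 357; K2/α21 = 357/0.79 = 452 < K1 = 533.
Since the inequalities point opposite ways, species 1 can invade but species 2 cannot.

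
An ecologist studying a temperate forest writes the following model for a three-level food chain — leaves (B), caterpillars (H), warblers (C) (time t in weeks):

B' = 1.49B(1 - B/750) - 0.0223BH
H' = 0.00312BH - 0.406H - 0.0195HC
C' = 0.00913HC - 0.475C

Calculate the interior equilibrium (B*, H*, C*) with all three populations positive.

B* ≈ 166, H* ≈ 52, C* ≈ 5.74

From dC/dt = 0: 0.00913H* = 0.475, so H* = 52.
From dB/dt = 0: 1.49(1 - B*/750) = 0.0223·52, giving B* = 750·(1 - 0.779) = 166.
From dH/dt = 0: 0.00312·166 - 0.406 = 0.0195C*, so C* = 0.112/0.0195 = 5.74.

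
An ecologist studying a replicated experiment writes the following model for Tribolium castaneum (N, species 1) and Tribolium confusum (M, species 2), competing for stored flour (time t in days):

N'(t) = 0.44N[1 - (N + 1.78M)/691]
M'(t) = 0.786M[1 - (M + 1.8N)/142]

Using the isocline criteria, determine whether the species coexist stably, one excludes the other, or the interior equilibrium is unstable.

species 1 excludes species 2

Compare the nullcline intercepts: K1/α12 = 691/1.78 = 388 > K2 = 142; K2/α21 = 142/1.8 = 78.9 < K1 = 691.
Since the inequalities point opposite ways, species 1 can invade but species 2 cannot.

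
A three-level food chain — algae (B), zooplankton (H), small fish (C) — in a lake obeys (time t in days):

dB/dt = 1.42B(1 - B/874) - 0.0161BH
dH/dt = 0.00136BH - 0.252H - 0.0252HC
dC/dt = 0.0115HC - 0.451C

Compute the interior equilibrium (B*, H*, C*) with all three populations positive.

From dC/dt = 0: 0.0115H* = 0.451, so H* = 39.2.
From dB/dt = 0: 1.42(1 - B*/874) = 0.0161·39.2, giving B* = 874·(1 - 0.445) = 485.
From dH/dt = 0: 0.00136·485 - 0.252 = 0.0252C*, so C* = 0.408/0.0252 = 16.2.

B* ≈ 485, H* ≈ 39.2, C* ≈ 16.2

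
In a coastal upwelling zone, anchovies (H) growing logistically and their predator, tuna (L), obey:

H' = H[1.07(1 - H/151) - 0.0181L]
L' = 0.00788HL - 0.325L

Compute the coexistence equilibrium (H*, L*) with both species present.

H* ≈ 41.2, L* ≈ 43

From dL/dt = 0 with L > 0: 0.00788H* = 0.325, so H* = 41.2.
Substitute into dH/dt = 0: 1.07(1 - 41.2/151) = 0.0181L*.
The bracket is 0.727, giving L* = 0.778/0.0181 = 43.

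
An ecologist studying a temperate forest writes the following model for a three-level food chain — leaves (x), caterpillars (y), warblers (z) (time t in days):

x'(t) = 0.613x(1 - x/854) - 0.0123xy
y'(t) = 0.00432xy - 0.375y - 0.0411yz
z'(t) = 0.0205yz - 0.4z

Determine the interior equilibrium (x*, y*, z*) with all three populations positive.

x* ≈ 520, y* ≈ 19.5, z* ≈ 45.5

From dz/dt = 0: 0.0205y* = 0.4, so y* = 19.5.
From dx/dt = 0: 0.613(1 - x*/854) = 0.0123·19.5, giving x* = 854·(1 - 0.392) = 520.
From dy/dt = 0: 0.00432·520 - 0.375 = 0.0411z*, so z* = 1.87/0.0411 = 45.5.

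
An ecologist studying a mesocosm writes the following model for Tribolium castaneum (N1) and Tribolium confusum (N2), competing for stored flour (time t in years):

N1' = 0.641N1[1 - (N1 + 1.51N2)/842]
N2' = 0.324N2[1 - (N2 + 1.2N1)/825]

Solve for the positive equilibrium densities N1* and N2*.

Setting both brackets to zero gives the nullclines N1 + 1.51N2 = 842 and 1.2N1 + N2 = 825.
Substituting N2 = 825 - 1.2N1 into the first: N1(1 - 1.51·1.2) = 842 - 1.51·825.
So N1* = -404/-0.812 = 497, and then N2* = 825 - 1.2·497 = 228.

N1* ≈ 497, N2* ≈ 228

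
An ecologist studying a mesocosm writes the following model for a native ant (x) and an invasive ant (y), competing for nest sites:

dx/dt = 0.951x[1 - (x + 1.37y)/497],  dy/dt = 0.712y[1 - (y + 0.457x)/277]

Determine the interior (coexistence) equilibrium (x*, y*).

x* ≈ 314, y* ≈ 133

Setting both brackets to zero gives the nullclines x + 1.37y = 497 and 0.457x + y = 277.
Substituting y = 277 - 0.457x into the first: x(1 - 1.37·0.457) = 497 - 1.37·277.
So x* = 118/0.374 = 314, and then y* = 277 - 0.457·314 = 133.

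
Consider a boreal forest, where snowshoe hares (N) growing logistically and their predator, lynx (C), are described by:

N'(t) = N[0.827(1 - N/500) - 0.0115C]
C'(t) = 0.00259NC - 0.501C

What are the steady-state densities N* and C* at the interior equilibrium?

N* ≈ 193, C* ≈ 44.1

From dC/dt = 0 with C > 0: 0.00259N* = 0.501, so N* = 193.
Substitute into dN/dt = 0: 0.827(1 - 193/500) = 0.0115C*.
The bracket is 0.613, giving C* = 0.507/0.0115 = 44.1.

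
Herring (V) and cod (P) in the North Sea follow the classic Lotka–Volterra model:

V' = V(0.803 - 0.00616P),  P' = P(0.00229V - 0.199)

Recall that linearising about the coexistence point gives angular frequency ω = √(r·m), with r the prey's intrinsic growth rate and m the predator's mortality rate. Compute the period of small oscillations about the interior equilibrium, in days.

T ≈ 15.7 days

Here r = 0.803 and m = 0.199, so r·m = 0.16.
ω = √0.16 = 0.4 per day, hence T = 2π/ω ≈ 15.7 days.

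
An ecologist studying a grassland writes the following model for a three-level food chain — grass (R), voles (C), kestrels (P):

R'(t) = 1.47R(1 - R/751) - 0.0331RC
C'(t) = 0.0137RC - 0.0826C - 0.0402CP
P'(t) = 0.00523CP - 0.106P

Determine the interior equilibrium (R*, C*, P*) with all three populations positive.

R* ≈ 408, C* ≈ 20.3, P* ≈ 137

From dP/dt = 0: 0.00523C* = 0.106, so C* = 20.3.
From dR/dt = 0: 1.47(1 - R*/751) = 0.0331·20.3, giving R* = 751·(1 - 0.456) = 408.
From dC/dt = 0: 0.0137·408 - 0.0826 = 0.0402P*, so P* = 5.51/0.0402 = 137.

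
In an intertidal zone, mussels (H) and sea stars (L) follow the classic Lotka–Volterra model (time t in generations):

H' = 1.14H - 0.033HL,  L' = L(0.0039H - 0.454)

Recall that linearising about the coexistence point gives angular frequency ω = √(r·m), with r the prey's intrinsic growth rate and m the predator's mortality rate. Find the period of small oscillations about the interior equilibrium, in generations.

T ≈ 8.73 generations

Here r = 1.14 and m = 0.454, so r·m = 0.518.
ω = √0.518 = 0.719 per generation, hence T = 2π/ω ≈ 8.73 generations.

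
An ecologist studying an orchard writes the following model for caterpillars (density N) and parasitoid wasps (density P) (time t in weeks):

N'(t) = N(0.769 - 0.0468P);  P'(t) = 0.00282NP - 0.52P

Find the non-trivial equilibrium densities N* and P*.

N* ≈ 184, P* ≈ 16.4

Set dP/dt = 0 with P > 0: 0.00282N - 0.52 = 0, so N* = 0.52/0.00282 = 184.
Set dN/dt = 0 with N > 0: 0.769 - 0.0468P = 0, so P* = 0.769/0.0468 = 16.4.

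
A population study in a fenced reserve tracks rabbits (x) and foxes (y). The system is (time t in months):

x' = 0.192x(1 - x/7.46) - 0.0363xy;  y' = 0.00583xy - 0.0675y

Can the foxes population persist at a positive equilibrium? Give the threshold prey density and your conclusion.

The predator equation gives dy/dt > 0 only when x > 0.0675/0.00583 = 11.6.
Without the predator, x → K = 7.46. Since 7.46 < 11.6, the predator cannot invade.

Threshold x = 11.6; K < 11.6, so no, the predator goes extinct.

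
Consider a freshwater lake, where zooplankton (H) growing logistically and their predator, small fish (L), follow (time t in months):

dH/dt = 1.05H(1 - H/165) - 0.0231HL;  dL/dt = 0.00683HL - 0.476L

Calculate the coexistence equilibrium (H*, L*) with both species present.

From dL/dt = 0 with L > 0: 0.00683H* = 0.476, so H* = 69.7.
Substitute into dH/dt = 0: 1.05(1 - 69.7/165) = 0.0231L*.
The bracket is 0.578, giving L* = 0.607/0.0231 = 26.3.

H* ≈ 69.7, L* ≈ 26.3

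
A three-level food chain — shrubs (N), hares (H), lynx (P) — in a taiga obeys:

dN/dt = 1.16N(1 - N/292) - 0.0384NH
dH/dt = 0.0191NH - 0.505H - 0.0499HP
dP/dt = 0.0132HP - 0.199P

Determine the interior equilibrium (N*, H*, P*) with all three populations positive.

N* ≈ 146, H* ≈ 15.1, P* ≈ 45.9

From dP/dt = 0: 0.0132H* = 0.199, so H* = 15.1.
From dN/dt = 0: 1.16(1 - N*/292) = 0.0384·15.1, giving N* = 292·(1 - 0.499) = 146.
From dH/dt = 0: 0.0191·146 - 0.505 = 0.0499P*, so P* = 2.29/0.0499 = 45.9.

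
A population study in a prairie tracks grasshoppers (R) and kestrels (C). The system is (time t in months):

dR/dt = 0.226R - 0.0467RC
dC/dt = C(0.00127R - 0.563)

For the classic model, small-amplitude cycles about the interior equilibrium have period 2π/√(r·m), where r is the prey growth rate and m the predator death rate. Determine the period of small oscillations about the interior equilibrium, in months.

Here r = 0.226 and m = 0.563, so r·m = 0.127.
ω = √0.127 = 0.357 per month, hence T = 2π/ω ≈ 17.6 months.

T ≈ 17.6 months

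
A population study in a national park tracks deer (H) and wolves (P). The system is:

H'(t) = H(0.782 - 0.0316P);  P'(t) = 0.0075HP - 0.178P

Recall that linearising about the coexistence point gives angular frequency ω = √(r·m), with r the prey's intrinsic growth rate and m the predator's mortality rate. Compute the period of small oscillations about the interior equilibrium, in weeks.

T ≈ 16.8 weeks

Here r = 0.782 and m = 0.178, so r·m = 0.139.
ω = √0.139 = 0.373 per week, hence T = 2π/ω ≈ 16.8 weeks.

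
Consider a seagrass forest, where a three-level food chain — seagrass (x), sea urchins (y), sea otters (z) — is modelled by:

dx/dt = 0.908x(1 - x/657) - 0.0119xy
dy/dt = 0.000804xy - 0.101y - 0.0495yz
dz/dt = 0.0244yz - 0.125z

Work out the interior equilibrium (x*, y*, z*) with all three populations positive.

From dz/dt = 0: 0.0244y* = 0.125, so y* = 5.12.
From dx/dt = 0: 0.908(1 - x*/657) = 0.0119·5.12, giving x* = 657·(1 - 0.0671) = 613.
From dy/dt = 0: 0.000804·613 - 0.101 = 0.0495z*, so z* = 0.392/0.0495 = 7.91.

x* ≈ 613, y* ≈ 5.12, z* ≈ 7.91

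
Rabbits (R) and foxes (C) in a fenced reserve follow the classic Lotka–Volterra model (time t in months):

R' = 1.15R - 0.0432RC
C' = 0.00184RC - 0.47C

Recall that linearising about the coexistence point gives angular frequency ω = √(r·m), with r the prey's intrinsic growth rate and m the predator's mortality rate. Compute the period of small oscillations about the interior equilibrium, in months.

T ≈ 8.55 months

Here r = 1.15 and m = 0.47, so r·m = 0.54.
ω = √0.54 = 0.735 per month, hence T = 2π/ω ≈ 8.55 months.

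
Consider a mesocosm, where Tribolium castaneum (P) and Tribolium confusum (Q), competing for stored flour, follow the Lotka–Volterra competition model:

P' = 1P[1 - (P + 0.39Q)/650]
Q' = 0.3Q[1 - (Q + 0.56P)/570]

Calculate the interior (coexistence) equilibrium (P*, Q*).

Setting both brackets to zero gives the nullclines P + 0.39Q = 650 and 0.56P + Q = 570.
Substituting Q = 570 - 0.56P into the first: P(1 - 0.39·0.56) = 650 - 0.39·570.
So P* = 428/0.782 = 547, and then Q* = 570 - 0.56·547 = 264.

P* ≈ 547, Q* ≈ 264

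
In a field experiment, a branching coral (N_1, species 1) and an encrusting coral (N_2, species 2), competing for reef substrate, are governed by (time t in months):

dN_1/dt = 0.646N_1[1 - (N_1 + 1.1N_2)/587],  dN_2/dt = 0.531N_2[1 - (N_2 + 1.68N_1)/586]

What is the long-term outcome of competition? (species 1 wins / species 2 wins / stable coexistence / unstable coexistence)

Compare the nullcline intercepts: K1/α12 = 587/1.1 = 534 < K2 = 586; K2/α21 = 586/1.68 = 349 < K1 = 587.
Since both are reversed, neither can invade when rare; the interior point is a saddle.

unstable coexistence (outcome depends on initial conditions)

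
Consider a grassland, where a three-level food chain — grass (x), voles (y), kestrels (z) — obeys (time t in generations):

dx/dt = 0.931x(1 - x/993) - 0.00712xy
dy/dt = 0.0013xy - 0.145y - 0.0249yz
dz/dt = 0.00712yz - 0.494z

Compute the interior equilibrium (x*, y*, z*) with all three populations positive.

From dz/dt = 0: 0.00712y* = 0.494, so y* = 69.4.
From dx/dt = 0: 0.931(1 - x*/993) = 0.00712·69.4, giving x* = 993·(1 - 0.531) = 466.
From dy/dt = 0: 0.0013·466 - 0.145 = 0.0249z*, so z* = 0.461/0.0249 = 18.5.

x* ≈ 466, y* ≈ 69.4, z* ≈ 18.5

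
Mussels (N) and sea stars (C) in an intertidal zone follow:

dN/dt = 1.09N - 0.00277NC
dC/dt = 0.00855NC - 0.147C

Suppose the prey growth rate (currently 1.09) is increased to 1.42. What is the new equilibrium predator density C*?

At the interior fixed point, setting dN/dt = 0 with N > 0 fixes C* = (prey growth rate)/(NC coefficient) — independent of the other coefficients.
With the change, C* = 1.42/0.00277 = 513; it rises from 394.

C* ≈ 513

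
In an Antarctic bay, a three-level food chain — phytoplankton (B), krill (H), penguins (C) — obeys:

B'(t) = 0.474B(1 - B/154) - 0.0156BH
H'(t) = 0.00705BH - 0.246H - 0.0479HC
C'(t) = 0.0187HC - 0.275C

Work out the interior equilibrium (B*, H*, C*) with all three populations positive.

From dC/dt = 0: 0.0187H* = 0.275, so H* = 14.7.
From dB/dt = 0: 0.474(1 - B*/154) = 0.0156·14.7, giving B* = 154·(1 - 0.484) = 79.5.
From dH/dt = 0: 0.00705·79.5 - 0.246 = 0.0479C*, so C* = 0.314/0.0479 = 6.56.

B* ≈ 79.5, H* ≈ 14.7, C* ≈ 6.56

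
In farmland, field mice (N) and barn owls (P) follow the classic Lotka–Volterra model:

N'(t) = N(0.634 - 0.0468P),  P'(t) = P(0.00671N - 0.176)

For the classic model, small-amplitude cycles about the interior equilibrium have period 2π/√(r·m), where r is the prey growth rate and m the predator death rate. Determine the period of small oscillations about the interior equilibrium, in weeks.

T ≈ 18.8 weeks

Here r = 0.634 and m = 0.176, so r·m = 0.112.
ω = √0.112 = 0.334 per week, hence T = 2π/ω ≈ 18.8 weeks.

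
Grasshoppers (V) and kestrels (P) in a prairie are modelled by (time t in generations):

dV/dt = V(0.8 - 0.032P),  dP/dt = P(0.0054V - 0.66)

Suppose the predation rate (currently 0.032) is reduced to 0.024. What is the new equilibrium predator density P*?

P* ≈ 33.3

At the interior fixed point, setting dV/dt = 0 with V > 0 fixes P* = (prey growth rate)/(VP coefficient) — independent of the other coefficients.
With the change, P* = 0.8/0.024 = 33.3; it rises from 25.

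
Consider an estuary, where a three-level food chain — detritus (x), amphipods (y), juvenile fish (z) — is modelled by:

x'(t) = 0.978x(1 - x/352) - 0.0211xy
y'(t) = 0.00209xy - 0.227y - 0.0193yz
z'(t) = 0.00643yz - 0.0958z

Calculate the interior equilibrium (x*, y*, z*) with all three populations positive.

x* ≈ 239, y* ≈ 14.9, z* ≈ 14.1

From dz/dt = 0: 0.00643y* = 0.0958, so y* = 14.9.
From dx/dt = 0: 0.978(1 - x*/352) = 0.0211·14.9, giving x* = 352·(1 - 0.321) = 239.
From dy/dt = 0: 0.00209·239 - 0.227 = 0.0193z*, so z* = 0.272/0.0193 = 14.1.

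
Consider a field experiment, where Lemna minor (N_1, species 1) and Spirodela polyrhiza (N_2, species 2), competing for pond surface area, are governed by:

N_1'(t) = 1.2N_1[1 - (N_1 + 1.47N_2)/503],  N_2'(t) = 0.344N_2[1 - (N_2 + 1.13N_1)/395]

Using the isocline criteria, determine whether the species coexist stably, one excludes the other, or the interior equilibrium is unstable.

unstable coexistence (outcome depends on initial conditions)

Compare the nullcline intercepts: K1/α12 = 503/1.47 = 342 < K2 = 395; K2/α21 = 395/1.13 = 350 < K1 = 503.
Since both are reversed, neither can invade when rare; the interior point is a saddle.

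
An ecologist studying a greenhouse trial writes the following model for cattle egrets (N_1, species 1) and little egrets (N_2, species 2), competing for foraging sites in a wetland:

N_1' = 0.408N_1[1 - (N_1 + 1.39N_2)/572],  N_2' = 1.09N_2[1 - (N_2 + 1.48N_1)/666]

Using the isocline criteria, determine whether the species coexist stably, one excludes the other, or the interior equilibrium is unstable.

unstable coexistence (outcome depends on initial conditions)

Compare the nullcline intercepts: K1/α12 = 572/1.39 = 412 < K2 = 666; K2/α21 = 666/1.48 = 450 < K1 = 572.
Since both are reversed, neither can invade when rare; the interior point is a saddle.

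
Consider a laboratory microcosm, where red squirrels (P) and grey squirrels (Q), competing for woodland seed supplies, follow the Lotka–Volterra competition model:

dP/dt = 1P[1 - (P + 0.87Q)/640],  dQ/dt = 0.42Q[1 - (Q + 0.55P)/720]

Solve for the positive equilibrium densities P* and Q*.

P* ≈ 26.1, Q* ≈ 706

Setting both brackets to zero gives the nullclines P + 0.87Q = 640 and 0.55P + Q = 720.
Substituting Q = 720 - 0.55P into the first: P(1 - 0.87·0.55) = 640 - 0.87·720.
So P* = 13.6/0.521 = 26.1, and then Q* = 720 - 0.55·26.1 = 706.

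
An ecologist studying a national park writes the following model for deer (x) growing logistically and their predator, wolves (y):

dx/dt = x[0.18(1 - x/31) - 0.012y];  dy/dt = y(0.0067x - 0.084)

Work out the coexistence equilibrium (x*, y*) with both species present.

x* ≈ 12.5, y* ≈ 8.93

From dy/dt = 0 with y > 0: 0.0067x* = 0.084, so x* = 12.5.
Substitute into dx/dt = 0: 0.18(1 - 12.5/31) = 0.012y*.
The bracket is 0.596, giving y* = 0.107/0.012 = 8.93.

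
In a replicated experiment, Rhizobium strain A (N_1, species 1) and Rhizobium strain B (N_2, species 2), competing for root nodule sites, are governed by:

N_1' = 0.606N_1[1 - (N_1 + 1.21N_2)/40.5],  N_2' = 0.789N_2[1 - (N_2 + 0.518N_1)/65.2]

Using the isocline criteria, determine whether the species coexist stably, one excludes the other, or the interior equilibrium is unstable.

species 2 excludes species 1

Compare the nullcline intercepts: K1/α12 = 40.5/1.21 = 33.5 < K2 = 65.2; K2/α21 = 65.2/0.518 = 126 > K1 = 40.5.
Since the inequalities point opposite ways, species 2 can invade but species 1 cannot.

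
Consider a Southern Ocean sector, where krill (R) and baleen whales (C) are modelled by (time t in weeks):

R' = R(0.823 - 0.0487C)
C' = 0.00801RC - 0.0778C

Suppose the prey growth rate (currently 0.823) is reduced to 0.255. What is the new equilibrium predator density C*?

C* ≈ 5.24

At the interior fixed point, setting dR/dt = 0 with R > 0 fixes C* = (prey growth rate)/(RC coefficient) — independent of the other coefficients.
With the change, C* = 0.255/0.0487 = 5.24; it falls from 16.9.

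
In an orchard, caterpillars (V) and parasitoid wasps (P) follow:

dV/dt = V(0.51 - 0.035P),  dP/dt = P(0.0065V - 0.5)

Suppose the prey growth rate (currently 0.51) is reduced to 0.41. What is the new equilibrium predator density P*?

P* ≈ 11.7

At the interior fixed point, setting dV/dt = 0 with V > 0 fixes P* = (prey growth rate)/(VP coefficient) — independent of the other coefficients.
With the change, P* = 0.41/0.035 = 11.7; it falls from 14.6.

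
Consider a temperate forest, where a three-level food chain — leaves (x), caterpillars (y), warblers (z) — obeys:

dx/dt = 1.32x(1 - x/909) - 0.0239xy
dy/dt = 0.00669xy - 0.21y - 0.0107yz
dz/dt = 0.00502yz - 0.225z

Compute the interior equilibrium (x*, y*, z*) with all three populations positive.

x* ≈ 171, y* ≈ 44.8, z* ≈ 87.5

From dz/dt = 0: 0.00502y* = 0.225, so y* = 44.8.
From dx/dt = 0: 1.32(1 - x*/909) = 0.0239·44.8, giving x* = 909·(1 - 0.812) = 171.
From dy/dt = 0: 0.00669·171 - 0.21 = 0.0107z*, so z* = 0.936/0.0107 = 87.5.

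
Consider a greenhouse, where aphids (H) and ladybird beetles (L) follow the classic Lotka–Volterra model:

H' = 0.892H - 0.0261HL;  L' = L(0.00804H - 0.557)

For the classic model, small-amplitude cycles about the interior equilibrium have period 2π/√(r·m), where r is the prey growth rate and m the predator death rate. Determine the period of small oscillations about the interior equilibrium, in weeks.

Here r = 0.892 and m = 0.557, so r·m = 0.497.
ω = √0.497 = 0.705 per week, hence T = 2π/ω ≈ 8.91 weeks.

T ≈ 8.91 weeks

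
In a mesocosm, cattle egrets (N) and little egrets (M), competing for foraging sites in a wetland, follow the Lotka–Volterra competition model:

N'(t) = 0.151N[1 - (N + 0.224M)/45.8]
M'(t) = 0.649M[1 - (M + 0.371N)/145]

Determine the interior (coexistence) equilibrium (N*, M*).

Setting both brackets to zero gives the nullclines N + 0.224M = 45.8 and 0.371N + M = 145.
Substituting M = 145 - 0.371N into the first: N(1 - 0.224·0.371) = 45.8 - 0.224·145.
So N* = 13.3/0.917 = 14.5, and then M* = 145 - 0.371·14.5 = 140.

N* ≈ 14.5, M* ≈ 140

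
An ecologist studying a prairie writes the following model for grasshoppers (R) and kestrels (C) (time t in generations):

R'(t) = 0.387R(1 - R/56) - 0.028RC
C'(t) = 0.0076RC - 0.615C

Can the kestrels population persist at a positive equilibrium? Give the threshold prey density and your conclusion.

The predator equation gives dC/dt > 0 only when R > 0.615/0.0076 = 80.9.
Without the predator, R → K = 56. Since 56 < 80.9, the predator cannot invade.

Threshold R = 80.9; K < 80.9, so no, the predator goes extinct.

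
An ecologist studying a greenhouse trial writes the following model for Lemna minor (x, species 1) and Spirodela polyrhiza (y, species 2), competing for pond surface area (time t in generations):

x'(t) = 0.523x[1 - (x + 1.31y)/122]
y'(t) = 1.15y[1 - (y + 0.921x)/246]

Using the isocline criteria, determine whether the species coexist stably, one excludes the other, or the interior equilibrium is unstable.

species 2 excludes species 1

Compare the nullcline intercepts: K1/α12 = 122/1.31 = 93.1 < K2 = 246; K2/α21 = 246/0.921 = 267 > K1 = 122.
Since the inequalities point opposite ways, species 2 can invade but species 1 cannot.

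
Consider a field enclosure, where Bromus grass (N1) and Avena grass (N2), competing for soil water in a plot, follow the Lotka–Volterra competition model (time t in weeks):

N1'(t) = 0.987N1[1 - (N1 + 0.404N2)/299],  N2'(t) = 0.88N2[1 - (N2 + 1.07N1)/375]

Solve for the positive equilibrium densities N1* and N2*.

N1* ≈ 260, N2* ≈ 97

Setting both brackets to zero gives the nullclines N1 + 0.404N2 = 299 and 1.07N1 + N2 = 375.
Substituting N2 = 375 - 1.07N1 into the first: N1(1 - 0.404·1.07) = 299 - 0.404·375.
So N1* = 148/0.568 = 260, and then N2* = 375 - 1.07·260 = 97.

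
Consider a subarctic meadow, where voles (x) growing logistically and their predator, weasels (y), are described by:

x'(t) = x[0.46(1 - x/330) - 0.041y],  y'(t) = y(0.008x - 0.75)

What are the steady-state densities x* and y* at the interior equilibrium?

From dy/dt = 0 with y > 0: 0.008x* = 0.75, so x* = 93.8.
Substitute into dx/dt = 0: 0.46(1 - 93.8/330) = 0.041y*.
The bracket is 0.716, giving y* = 0.329/0.041 = 8.03.

x* ≈ 93.8, y* ≈ 8.03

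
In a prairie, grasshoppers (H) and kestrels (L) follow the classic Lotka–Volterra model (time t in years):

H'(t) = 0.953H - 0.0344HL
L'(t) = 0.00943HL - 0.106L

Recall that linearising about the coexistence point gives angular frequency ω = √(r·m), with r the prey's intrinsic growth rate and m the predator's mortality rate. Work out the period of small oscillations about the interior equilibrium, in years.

Here r = 0.953 and m = 0.106, so r·m = 0.101.
ω = √0.101 = 0.318 per year, hence T = 2π/ω ≈ 19.8 years.

T ≈ 19.8 years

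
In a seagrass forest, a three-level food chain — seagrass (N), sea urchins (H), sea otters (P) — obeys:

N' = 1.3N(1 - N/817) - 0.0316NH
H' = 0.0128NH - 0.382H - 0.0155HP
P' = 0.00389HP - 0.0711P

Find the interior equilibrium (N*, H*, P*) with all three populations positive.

N* ≈ 454, H* ≈ 18.3, P* ≈ 350

From dP/dt = 0: 0.00389H* = 0.0711, so H* = 18.3.
From dN/dt = 0: 1.3(1 - N*/817) = 0.0316·18.3, giving N* = 817·(1 - 0.444) = 454.
From dH/dt = 0: 0.0128·454 - 0.382 = 0.0155P*, so P* = 5.43/0.0155 = 350.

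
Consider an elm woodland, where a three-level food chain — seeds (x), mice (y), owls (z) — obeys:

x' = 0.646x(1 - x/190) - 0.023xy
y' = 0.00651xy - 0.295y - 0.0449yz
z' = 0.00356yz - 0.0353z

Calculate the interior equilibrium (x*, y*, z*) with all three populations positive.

From dz/dt = 0: 0.00356y* = 0.0353, so y* = 9.92.
From dx/dt = 0: 0.646(1 - x*/190) = 0.023·9.92, giving x* = 190·(1 - 0.353) = 123.
From dy/dt = 0: 0.00651·123 - 0.295 = 0.0449z*, so z* = 0.505/0.0449 = 11.3.

x* ≈ 123, y* ≈ 9.92, z* ≈ 11.3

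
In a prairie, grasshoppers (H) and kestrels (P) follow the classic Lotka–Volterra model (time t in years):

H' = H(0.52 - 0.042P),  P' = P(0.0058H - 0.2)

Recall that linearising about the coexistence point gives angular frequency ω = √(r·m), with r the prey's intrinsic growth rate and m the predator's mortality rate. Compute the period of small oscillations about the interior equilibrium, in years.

T ≈ 19.5 years

Here r = 0.52 and m = 0.2, so r·m = 0.104.
ω = √0.104 = 0.322 per year, hence T = 2π/ω ≈ 19.5 years.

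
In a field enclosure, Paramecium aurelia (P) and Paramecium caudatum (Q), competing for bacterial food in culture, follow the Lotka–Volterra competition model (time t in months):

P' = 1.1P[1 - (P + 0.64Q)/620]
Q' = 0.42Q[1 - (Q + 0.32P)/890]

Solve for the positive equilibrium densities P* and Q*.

Setting both brackets to zero gives the nullclines P + 0.64Q = 620 and 0.32P + Q = 890.
Substituting Q = 890 - 0.32P into the first: P(1 - 0.64·0.32) = 620 - 0.64·890.
So P* = 50.4/0.795 = 63.4, and then Q* = 890 - 0.32·63.4 = 870.

P* ≈ 63.4, Q* ≈ 870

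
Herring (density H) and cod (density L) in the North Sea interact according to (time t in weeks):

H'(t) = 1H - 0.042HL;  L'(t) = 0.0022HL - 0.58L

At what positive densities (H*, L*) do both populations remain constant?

Set dL/dt = 0 with L > 0: 0.0022H - 0.58 = 0, so H* = 0.58/0.0022 = 264.
Set dH/dt = 0 with H > 0: 1 - 0.042L = 0, so L* = 1/0.042 = 23.8.

H* ≈ 264, L* ≈ 23.8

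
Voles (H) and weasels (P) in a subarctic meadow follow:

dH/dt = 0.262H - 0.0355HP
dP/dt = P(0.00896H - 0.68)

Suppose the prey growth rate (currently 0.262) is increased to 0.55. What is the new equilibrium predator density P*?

At the interior fixed point, setting dH/dt = 0 with H > 0 fixes P* = (prey growth rate)/(HP coefficient) — independent of the other coefficients.
With the change, P* = 0.55/0.0355 = 15.5; it rises from 7.38.

P* ≈ 15.5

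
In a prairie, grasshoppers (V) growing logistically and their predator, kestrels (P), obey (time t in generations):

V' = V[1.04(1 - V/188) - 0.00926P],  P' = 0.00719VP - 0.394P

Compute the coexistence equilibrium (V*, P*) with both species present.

From dP/dt = 0 with P > 0: 0.00719V* = 0.394, so V* = 54.8.
Substitute into dV/dt = 0: 1.04(1 - 54.8/188) = 0.00926P*.
The bracket is 0.709, giving P* = 0.737/0.00926 = 79.6.

V* ≈ 54.8, P* ≈ 79.6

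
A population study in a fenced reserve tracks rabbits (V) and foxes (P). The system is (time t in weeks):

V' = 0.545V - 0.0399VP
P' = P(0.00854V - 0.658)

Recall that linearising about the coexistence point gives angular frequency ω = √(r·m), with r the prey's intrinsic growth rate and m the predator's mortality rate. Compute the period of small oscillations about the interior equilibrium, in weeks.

Here r = 0.545 and m = 0.658, so r·m = 0.359.
ω = √0.359 = 0.599 per week, hence T = 2π/ω ≈ 10.5 weeks.

T ≈ 10.5 weeks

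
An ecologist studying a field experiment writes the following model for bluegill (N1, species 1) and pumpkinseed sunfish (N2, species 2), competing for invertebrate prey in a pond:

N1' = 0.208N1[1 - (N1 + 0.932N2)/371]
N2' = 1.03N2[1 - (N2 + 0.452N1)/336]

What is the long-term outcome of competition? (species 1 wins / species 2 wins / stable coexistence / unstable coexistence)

stable coexistence

Compare the nullcline intercepts: K1/α12 = 371/0.932 = 398 > K2 = 336; K2/α21 = 336/0.452 = 743 > K1 = 371.
Since both inequalities hold, each species can invade when rare, so the interior equilibrium is stable.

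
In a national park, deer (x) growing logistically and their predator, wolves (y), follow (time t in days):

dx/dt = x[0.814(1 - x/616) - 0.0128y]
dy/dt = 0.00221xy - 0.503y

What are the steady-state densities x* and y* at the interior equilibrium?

From dy/dt = 0 with y > 0: 0.00221x* = 0.503, so x* = 228.
Substitute into dx/dt = 0: 0.814(1 - 228/616) = 0.0128y*.
The bracket is 0.631, giving y* = 0.513/0.0128 = 40.1.

x* ≈ 228, y* ≈ 40.1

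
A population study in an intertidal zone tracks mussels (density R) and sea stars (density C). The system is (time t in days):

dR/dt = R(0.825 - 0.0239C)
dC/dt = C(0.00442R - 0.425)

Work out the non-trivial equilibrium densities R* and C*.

Set dC/dt = 0 with C > 0: 0.00442R - 0.425 = 0, so R* = 0.425/0.00442 = 96.2.
Set dR/dt = 0 with R > 0: 0.825 - 0.0239C = 0, so C* = 0.825/0.0239 = 34.5.

R* ≈ 96.2, C* ≈ 34.5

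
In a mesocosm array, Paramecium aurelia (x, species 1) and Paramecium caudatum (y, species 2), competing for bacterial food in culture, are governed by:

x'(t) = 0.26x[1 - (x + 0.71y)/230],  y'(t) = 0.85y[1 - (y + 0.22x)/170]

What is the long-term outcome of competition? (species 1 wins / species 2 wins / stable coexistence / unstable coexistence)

stable coexistence

Compare the nullcline intercepts: K1/α12 = 230/0.71 = 324 > K2 = 170; K2/α21 = 170/0.22 = 773 > K1 = 230.
Since both inequalities hold, each species can invade when rare, so the interior equilibrium is stable.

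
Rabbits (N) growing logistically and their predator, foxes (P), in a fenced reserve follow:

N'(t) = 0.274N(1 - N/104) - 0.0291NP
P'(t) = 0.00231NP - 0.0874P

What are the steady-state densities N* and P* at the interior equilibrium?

From dP/dt = 0 with P > 0: 0.00231N* = 0.0874, so N* = 37.8.
Substitute into dN/dt = 0: 0.274(1 - 37.8/104) = 0.0291P*.
The bracket is 0.636, giving P* = 0.174/0.0291 = 5.99.

N* ≈ 37.8, P* ≈ 5.99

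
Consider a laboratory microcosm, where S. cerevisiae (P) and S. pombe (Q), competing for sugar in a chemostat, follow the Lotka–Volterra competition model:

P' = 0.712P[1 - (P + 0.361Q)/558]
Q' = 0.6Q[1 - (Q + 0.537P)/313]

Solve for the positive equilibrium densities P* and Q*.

P* ≈ 552, Q* ≈ 16.6

Setting both brackets to zero gives the nullclines P + 0.361Q = 558 and 0.537P + Q = 313.
Substituting Q = 313 - 0.537P into the first: P(1 - 0.361·0.537) = 558 - 0.361·313.
So P* = 445/0.806 = 552, and then Q* = 313 - 0.537·552 = 16.6.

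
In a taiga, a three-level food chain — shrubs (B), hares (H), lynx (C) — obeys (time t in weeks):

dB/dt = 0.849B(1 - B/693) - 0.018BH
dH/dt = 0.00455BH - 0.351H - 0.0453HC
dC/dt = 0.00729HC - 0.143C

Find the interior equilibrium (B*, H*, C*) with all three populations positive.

B* ≈ 405, H* ≈ 19.6, C* ≈ 32.9

From dC/dt = 0: 0.00729H* = 0.143, so H* = 19.6.
From dB/dt = 0: 0.849(1 - B*/693) = 0.018·19.6, giving B* = 693·(1 - 0.416) = 405.
From dH/dt = 0: 0.00455·405 - 0.351 = 0.0453C*, so C* = 1.49/0.0453 = 32.9.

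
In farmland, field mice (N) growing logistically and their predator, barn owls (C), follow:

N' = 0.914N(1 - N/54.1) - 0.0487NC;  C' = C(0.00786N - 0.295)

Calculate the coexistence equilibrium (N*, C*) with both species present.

From dC/dt = 0 with C > 0: 0.00786N* = 0.295, so N* = 37.5.
Substitute into dN/dt = 0: 0.914(1 - 37.5/54.1) = 0.0487C*.
The bracket is 0.306, giving C* = 0.28/0.0487 = 5.75.

N* ≈ 37.5, C* ≈ 5.75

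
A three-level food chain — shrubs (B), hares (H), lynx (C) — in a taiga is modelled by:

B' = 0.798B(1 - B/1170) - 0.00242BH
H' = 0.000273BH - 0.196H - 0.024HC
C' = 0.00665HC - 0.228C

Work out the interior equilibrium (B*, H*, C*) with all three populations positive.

B* ≈ 1050, H* ≈ 34.3, C* ≈ 3.76

From dC/dt = 0: 0.00665H* = 0.228, so H* = 34.3.
From dB/dt = 0: 0.798(1 - B*/1170) = 0.00242·34.3, giving B* = 1170·(1 - 0.104) = 1050.
From dH/dt = 0: 0.000273·1050 - 0.196 = 0.024C*, so C* = 0.0902/0.024 = 3.76.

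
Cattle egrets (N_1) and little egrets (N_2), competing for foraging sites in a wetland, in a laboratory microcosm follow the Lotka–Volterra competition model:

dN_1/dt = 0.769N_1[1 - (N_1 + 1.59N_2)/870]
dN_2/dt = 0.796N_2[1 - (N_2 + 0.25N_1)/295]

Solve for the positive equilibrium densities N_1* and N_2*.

Setting both brackets to zero gives the nullclines N_1 + 1.59N_2 = 870 and 0.25N_1 + N_2 = 295.
Substituting N_2 = 295 - 0.25N_1 into the first: N_1(1 - 1.59·0.25) = 870 - 1.59·295.
So N_1* = 401/0.603 = 665, and then N_2* = 295 - 0.25·665 = 129.

N_1* ≈ 665, N_2* ≈ 129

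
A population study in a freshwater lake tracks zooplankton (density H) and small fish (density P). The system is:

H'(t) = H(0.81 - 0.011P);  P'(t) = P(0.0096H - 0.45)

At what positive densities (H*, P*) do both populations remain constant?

H* ≈ 46.9, P* ≈ 73.6

Set dP/dt = 0 with P > 0: 0.0096H - 0.45 = 0, so H* = 0.45/0.0096 = 46.9.
Set dH/dt = 0 with H > 0: 0.81 - 0.011P = 0, so P* = 0.81/0.011 = 73.6.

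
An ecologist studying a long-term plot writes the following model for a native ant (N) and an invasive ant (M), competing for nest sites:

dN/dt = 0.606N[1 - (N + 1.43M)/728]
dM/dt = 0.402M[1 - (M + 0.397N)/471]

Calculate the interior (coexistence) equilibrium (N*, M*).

N* ≈ 126, M* ≈ 421

Setting both brackets to zero gives the nullclines N + 1.43M = 728 and 0.397N + M = 471.
Substituting M = 471 - 0.397N into the first: N(1 - 1.43·0.397) = 728 - 1.43·471.
So N* = 54.5/0.432 = 126, and then M* = 471 - 0.397·126 = 421.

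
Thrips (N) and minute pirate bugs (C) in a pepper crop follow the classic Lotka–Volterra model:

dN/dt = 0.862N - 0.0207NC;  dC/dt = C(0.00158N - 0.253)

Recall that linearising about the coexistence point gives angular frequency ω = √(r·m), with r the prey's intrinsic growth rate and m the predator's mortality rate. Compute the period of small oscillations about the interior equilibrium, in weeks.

Here r = 0.862 and m = 0.253, so r·m = 0.218.
ω = √0.218 = 0.467 per week, hence T = 2π/ω ≈ 13.5 weeks.

T ≈ 13.5 weeks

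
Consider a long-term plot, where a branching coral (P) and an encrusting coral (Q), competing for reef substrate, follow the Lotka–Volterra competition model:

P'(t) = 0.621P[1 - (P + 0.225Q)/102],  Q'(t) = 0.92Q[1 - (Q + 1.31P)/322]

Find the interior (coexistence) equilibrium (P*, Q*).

Setting both brackets to zero gives the nullclines P + 0.225Q = 102 and 1.31P + Q = 322.
Substituting Q = 322 - 1.31P into the first: P(1 - 0.225·1.31) = 102 - 0.225·322.
So P* = 29.5/0.705 = 41.9, and then Q* = 322 - 1.31·41.9 = 267.

P* ≈ 41.9, Q* ≈ 267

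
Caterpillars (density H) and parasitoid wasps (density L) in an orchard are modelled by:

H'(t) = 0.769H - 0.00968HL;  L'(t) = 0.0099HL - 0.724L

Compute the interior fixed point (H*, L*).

H* ≈ 73.1, L* ≈ 79.4

Set dL/dt = 0 with L > 0: 0.0099H - 0.724 = 0, so H* = 0.724/0.0099 = 73.1.
Set dH/dt = 0 with H > 0: 0.769 - 0.00968L = 0, so L* = 0.769/0.00968 = 79.4.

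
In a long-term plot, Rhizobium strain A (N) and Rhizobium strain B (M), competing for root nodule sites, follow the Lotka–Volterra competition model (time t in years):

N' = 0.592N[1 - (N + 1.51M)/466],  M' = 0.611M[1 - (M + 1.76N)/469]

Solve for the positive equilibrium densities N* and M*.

Setting both brackets to zero gives the nullclines N + 1.51M = 466 and 1.76N + M = 469.
Substituting M = 469 - 1.76N into the first: N(1 - 1.51·1.76) = 466 - 1.51·469.
So N* = -242/-1.66 = 146, and then M* = 469 - 1.76·146 = 212.

N* ≈ 146, M* ≈ 212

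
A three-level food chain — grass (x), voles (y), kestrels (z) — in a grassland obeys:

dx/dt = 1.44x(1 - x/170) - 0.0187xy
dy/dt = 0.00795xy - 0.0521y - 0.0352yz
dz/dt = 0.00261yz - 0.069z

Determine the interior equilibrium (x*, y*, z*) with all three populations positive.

x* ≈ 112, y* ≈ 26.4, z* ≈ 23.7

From dz/dt = 0: 0.00261y* = 0.069, so y* = 26.4.
From dx/dt = 0: 1.44(1 - x*/170) = 0.0187·26.4, giving x* = 170·(1 - 0.343) = 112.
From dy/dt = 0: 0.00795·112 - 0.0521 = 0.0352z*, so z* = 0.835/0.0352 = 23.7.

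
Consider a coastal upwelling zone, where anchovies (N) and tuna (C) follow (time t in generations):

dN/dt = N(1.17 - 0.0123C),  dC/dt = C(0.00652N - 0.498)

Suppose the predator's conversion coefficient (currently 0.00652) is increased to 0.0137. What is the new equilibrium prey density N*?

At the interior fixed point, setting dC/dt = 0 with C > 0 fixes N* = (predator death rate)/(NC coefficient) — independent of the other coefficients.
With the change, N* = 0.498/0.0137 = 36.4; it falls from 76.4.

N* ≈ 36.4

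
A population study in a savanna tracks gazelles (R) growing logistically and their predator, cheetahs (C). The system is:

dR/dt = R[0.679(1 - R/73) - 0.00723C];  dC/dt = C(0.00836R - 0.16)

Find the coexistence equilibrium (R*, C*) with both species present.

From dC/dt = 0 with C > 0: 0.00836R* = 0.16, so R* = 19.1.
Substitute into dR/dt = 0: 0.679(1 - 19.1/73) = 0.00723C*.
The bracket is 0.738, giving C* = 0.501/0.00723 = 69.3.

R* ≈ 19.1, C* ≈ 69.3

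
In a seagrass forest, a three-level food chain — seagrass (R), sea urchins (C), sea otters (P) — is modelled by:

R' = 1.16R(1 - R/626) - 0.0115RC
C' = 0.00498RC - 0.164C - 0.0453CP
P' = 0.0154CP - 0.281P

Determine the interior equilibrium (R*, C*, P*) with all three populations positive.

R* ≈ 513, C* ≈ 18.2, P* ≈ 52.7

From dP/dt = 0: 0.0154C* = 0.281, so C* = 18.2.
From dR/dt = 0: 1.16(1 - R*/626) = 0.0115·18.2, giving R* = 626·(1 - 0.181) = 513.
From dC/dt = 0: 0.00498·513 - 0.164 = 0.0453P*, so P* = 2.39/0.0453 = 52.7.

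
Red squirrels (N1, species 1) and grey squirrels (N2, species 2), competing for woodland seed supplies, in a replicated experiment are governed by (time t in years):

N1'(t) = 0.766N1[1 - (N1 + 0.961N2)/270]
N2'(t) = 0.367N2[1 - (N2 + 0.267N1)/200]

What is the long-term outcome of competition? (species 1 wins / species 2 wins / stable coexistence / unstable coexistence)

Compare the nullcline intercepts: K1/α12 = 270/0.961 = 281 > K2 = 200; K2/α21 = 200/0.267 = 749 > K1 = 270.
Since both inequalities hold, each species can invade when rare, so the interior equilibrium is stable.

stable coexistence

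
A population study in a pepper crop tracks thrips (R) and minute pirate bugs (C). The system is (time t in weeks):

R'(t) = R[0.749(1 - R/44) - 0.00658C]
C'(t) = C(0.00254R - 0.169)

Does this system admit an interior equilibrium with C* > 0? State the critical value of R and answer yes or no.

Threshold R = 66.5; K < 66.5, so no, the predator goes extinct.

The predator equation gives dC/dt > 0 only when R > 0.169/0.00254 = 66.5.
Without the predator, R → K = 44. Since 44 < 66.5, the predator cannot invade.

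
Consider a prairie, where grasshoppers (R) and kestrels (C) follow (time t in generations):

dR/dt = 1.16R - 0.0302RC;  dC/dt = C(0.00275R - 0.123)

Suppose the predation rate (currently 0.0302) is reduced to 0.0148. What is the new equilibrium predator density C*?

At the interior fixed point, setting dR/dt = 0 with R > 0 fixes C* = (prey growth rate)/(RC coefficient) — independent of the other coefficients.
With the change, C* = 1.16/0.0148 = 78.4; it rises from 38.4.

C* ≈ 78.4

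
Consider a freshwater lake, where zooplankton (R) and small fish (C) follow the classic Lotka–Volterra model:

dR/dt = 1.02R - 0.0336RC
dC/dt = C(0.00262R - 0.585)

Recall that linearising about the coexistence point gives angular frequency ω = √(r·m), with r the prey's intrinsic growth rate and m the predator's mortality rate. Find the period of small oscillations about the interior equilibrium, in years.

Here r = 1.02 and m = 0.585, so r·m = 0.597.
ω = √0.597 = 0.772 per year, hence T = 2π/ω ≈ 8.13 years.

T ≈ 8.13 years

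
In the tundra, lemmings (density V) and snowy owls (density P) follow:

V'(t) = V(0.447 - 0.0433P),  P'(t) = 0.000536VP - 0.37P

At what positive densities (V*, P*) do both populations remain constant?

Set dP/dt = 0 with P > 0: 0.000536V - 0.37 = 0, so V* = 0.37/0.000536 = 690.
Set dV/dt = 0 with V > 0: 0.447 - 0.0433P = 0, so P* = 0.447/0.0433 = 10.3.

V* ≈ 690, P* ≈ 10.3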